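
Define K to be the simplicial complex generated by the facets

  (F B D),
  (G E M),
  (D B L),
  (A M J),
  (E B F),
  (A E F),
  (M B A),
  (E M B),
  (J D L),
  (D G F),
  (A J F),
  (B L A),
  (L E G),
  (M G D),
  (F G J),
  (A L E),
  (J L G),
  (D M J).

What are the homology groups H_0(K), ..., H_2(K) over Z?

H_0 = Z,  H_1 = Z ⊕ Z/2,  H_2 = 0.

Order the vertices as A < B < D < E < F < G < J < L < M. Listing each simplex with vertices in this order, K has dimension 2 with simplices:

  0-simplices (9): A, B, D, E, F, G, J, L, M
  1-simplices (27): AB, AE, AF, AJ, AL, AM, BD, BE, BF, BL, BM, DF, DG, DJ, DL, DM, EF, EG, EL, EM, FG, FJ, GJ, GL, GM, JL, JM
  2-simplices (18): ABL, ABM, AEF, AEL, AFJ, AJM, BDF, BDL, BEF, BEM, DFG, DGM, DJL, DJM, EGL, EGM, FGJ, GJL

giving chain groups C_0 ≅ Z^9, C_1 ≅ Z^27, C_2 ≅ Z^18.

∂_1: C_1 → C_0 is given by ∂[p,q] = [q] − [p].
The 9×27 boundary matrix has rank 8 and Smith normal form diag(1,1,1,1,1,1,1,1).

The boundary map ∂_2: C_2 → C_1 sends each 2-simplex [p,q,r] to [q,r] − [p,r] + [p,q]. For instance
  ∂BEM = EM − BM + BE,
  ∂FGJ = GJ − FJ + FG.
The resulting 27×18 matrix has rank 18, and its Smith normal form has invariant factors (1,1,1,1,1,1,1,1,1,1,1,1,1,1,1,1,1,2).

From H_k ≅ ker(∂_k) / im(∂_{k+1}) we obtain:

  H_0: rank C_0 − rank ∂_1 = 9 − 8 = 1, and the invariant factors of ∂_1 are all 1, so H_0 ≅ Z.
  H_1: rank ker ∂_1 − rank ∂_2 = (27 − 8) − 18 = 1, and ∂_2 has invariant factor 2 > 1, so H_1 ≅ Z ⊕ Z/2.
  H_2: rank ker ∂_2 − rank ∂_3 = (18 − 18) − 0 = 0, and there is no ∂_3, so H_2 ≅ 0.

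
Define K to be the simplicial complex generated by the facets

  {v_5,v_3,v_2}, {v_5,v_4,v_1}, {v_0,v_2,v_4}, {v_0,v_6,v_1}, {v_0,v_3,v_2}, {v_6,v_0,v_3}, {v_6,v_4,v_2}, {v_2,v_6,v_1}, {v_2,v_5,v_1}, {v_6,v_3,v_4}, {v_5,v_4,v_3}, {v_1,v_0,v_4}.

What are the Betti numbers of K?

b_0 = 1, b_1 = 0, b_2 = 0.

We work with the vertex ordering v_0 < v_1 < v_2 < v_3 < v_4 < v_5 < v_6. The simplices of K, each written with vertices in increasing order, are:

  0-simplices (7): [v_0], [v_1], [v_2], [v_3], [v_4], [v_5], [v_6]
  1-simplices (18): (18 of them)
  2-simplices (12): (12 of them)

so the chain groups are C_0 ≅ Z^7, C_1 ≅ Z^18, C_2 ≅ Z^12.

∂_1: C_1 → C_0 maps an edge to its endpoints' difference, ∂[p,q] = q − p. For instance
  ∂[v_0,v_3] = [v_3] − [v_0].
The 7×18 boundary matrix has rank 6 and Smith normal form diag(1,1,1,1,1,1).

∂_2: C_2 → C_1 sends each 2-simplex [p,q,r] to [q,r] − [p,r] + [p,q]. For instance
  ∂[v_1,v_4,v_5] = [v_4,v_5] − [v_1,v_5] + [v_1,v_4],
  ∂[v_0,v_2,v_4] = [v_2,v_4] − [v_0,v_4] + [v_0,v_2].
The 18×12 boundary matrix has rank 12 and Smith normal form diag(1,1,1,1,1,1,1,1,1,1,1,2).

Reading off H_k = ker ∂_k / im ∂_{k+1}:

  H_0: rank C_0 − rank ∂_1 = 7 − 6 = 1, and the invariant factors of ∂_1 are all 1, so H_0 = Z.
  H_1: rank ker ∂_1 − rank ∂_2 = (18 − 6) − 12 = 0, and ∂_2 has invariant factor 2 > 1, so H_1 = Z/2.
  H_2: rank ker ∂_2 − rank ∂_3 = (12 − 12) − 0 = 0, and there is no ∂_3, so H_2 = 0.

(K is a triangulation of the real projective plane RP^2.)

Hence the Betti numbers are b_0 = 1, b_1 = 0, b_2 = 0.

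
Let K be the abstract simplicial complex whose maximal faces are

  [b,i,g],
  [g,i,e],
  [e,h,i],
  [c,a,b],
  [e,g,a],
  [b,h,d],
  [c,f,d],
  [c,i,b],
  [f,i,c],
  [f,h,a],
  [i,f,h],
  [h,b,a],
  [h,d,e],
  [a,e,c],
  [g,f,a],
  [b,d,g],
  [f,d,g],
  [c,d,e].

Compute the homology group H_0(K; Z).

H_0 ≅ Z.

Fix the vertex order a < b < c < d < e < f < g < h < i and write every simplex with vertices in increasing order. Then dim K = 2 and the simplices of K are:

  0-simplices (9): a, b, c, d, e, f, g, h, i
  1-simplices (27): ab, ac, ae, af, ag, ah, bc, bd, bg, bh, bi, cd, ce, cf, ci, de, df, dg, dh, eg, eh, ei, fg, fh, fi, gi, hi
  2-simplices (18): abc, abh, ace, aeg, afg, afh, bci, bdg, bdh, bgi, cde, cdf, cfi, deh, dfg, egi, ehi, fhi

giving chain groups C_0 ≅ Z^9, C_1 ≅ Z^27, C_2 ≅ Z^18.

∂_1: C_1 → C_0 sends each edge [p,q] (with p < q) to q − p.
This gives a 9×27 integer matrix of rank 8; reducing to Smith normal form yields diagonal entries (1,1,1,1,1,1,1,1).

Boundary ∂_2: C_2 → C_1 maps a triangle to the signed sum of its edges. For instance
  ∂cfi = fi − ci + cf,
  ∂bdh = dh − bh + bd.
The 27×18 boundary matrix has rank 17 and Smith normal form diag(1,1,1,1,1,1,1,1,1,1,1,1,1,1,1,1,1).

Now H_k = ker ∂_k / im ∂_{k+1}, so:

  H_0: rank C_0 − rank ∂_1 = 9 − 8 = 1, and the invariant factors of ∂_1 are all 1, so H_0 = Z.

(K is a triangulation of the torus T^2.)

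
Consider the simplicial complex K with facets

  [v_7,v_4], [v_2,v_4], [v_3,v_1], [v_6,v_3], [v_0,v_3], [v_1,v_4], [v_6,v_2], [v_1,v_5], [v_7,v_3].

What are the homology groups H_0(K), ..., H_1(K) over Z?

H_0 ≅ Z,  H_1 ≅ Z^2.

We work with the vertex ordering v_0 < v_1 < v_2 < v_3 < v_4 < v_5 < v_6 < v_7. The simplices of K, each written with vertices in increasing order, are:

  0-simplices (8): [v_0], [v_1], [v_2], [v_3], [v_4], [v_5], [v_6], [v_7]
  1-simplices (9): [v_0,v_3], [v_1,v_3], [v_1,v_4], [v_1,v_5], [v_2,v_4], [v_2,v_6], [v_3,v_6], [v_3,v_7], [v_4,v_7]

giving chain groups C_0 ≅ Z^8, C_1 ≅ Z^9.

∂_1: C_1 → C_0 sends each edge [p,q] (with p < q) to q − p. For instance
  ∂[v_1,v_4] = [v_4] − [v_1].
The 8×9 boundary matrix has rank 7 and Smith normal form diag(1,1,1,1,1,1,1).

Computing H_k = (kernel of ∂_k) / (image of ∂_{k+1}):

  H_0: rank C_0 − rank ∂_1 = 8 − 7 = 1, and the invariant factors of ∂_1 are all 1, so H_0 ≅ Z.
  H_1: rank ker ∂_1 − rank ∂_2 = (9 − 7) − 0 = 2, and there is no ∂_2, so H_1 ≅ Z^2.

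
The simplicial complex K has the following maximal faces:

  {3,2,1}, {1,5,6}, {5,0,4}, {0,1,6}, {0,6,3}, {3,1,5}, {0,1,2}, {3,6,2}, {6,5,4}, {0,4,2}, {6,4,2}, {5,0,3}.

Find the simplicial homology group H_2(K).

We work with the vertex ordering 0 < 1 < 2 < 3 < 4 < 5 < 6. The simplices of K, each written with vertices in increasing order, are:

  0-simplices (7): [0], [1], [2], [3], [4], [5], [6]
  1-simplices (18): [0,1], [0,2], [0,3], [0,4], [0,5], [0,6], [1,2], [1,3], [1,5], [1,6], [2,3], [2,4], [2,6], [3,5], [3,6], [4,5], [4,6], [5,6]
  2-simplices (12): [0,1,2], [0,1,6], [0,2,4], [0,3,5], [0,3,6], [0,4,5], [1,2,3], [1,3,5], [1,5,6], [2,3,6], [2,4,6], [4,5,6]

giving chain groups C_0 ≅ Z^7, C_1 ≅ Z^18, C_2 ≅ Z^12.

∂_1: C_1 → C_0 is given by ∂[p,q] = [q] − [p].
The resulting 7×18 matrix has rank 6, and its Smith normal form has invariant factors (1,1,1,1,1,1).

Boundary ∂_2: C_2 → C_1 sends each 2-simplex [p,q,r] to [q,r] − [p,r] + [p,q]. For instance
  ∂[0,1,2] = [1,2] − [0,2] + [0,1],
  ∂[0,3,6] = [3,6] − [0,6] + [0,3].
As a 18×12 matrix over Z this has rank 12, with invariant factors (1,1,1,1,1,1,1,1,1,1,1,2).

Now H_k = ker ∂_k / im ∂_{k+1}, so:

  H_2: rank ker ∂_2 − rank ∂_3 = (12 − 12) − 0 = 0, and there is no ∂_3, so H_2 = 0.

H_2 ≅ 0.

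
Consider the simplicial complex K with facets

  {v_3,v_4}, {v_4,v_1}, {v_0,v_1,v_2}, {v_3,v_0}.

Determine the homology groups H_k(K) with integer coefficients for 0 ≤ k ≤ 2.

Fix the vertex order v_0 < v_1 < v_2 < v_3 < v_4 and write every simplex with vertices in increasing order. Then dim K = 2 and the simplices of K are:

  0-simplices (5): [v_0], [v_1], [v_2], [v_3], [v_4]
  1-simplices (6): [v_0,v_1], [v_0,v_2], [v_0,v_3], [v_1,v_2], [v_1,v_4], [v_3,v_4]
  2-simplices (1): [v_0,v_1,v_2]

so the chain groups are C_0 ≅ Z^5, C_1 ≅ Z^6, C_2 ≅ Z^1.

Boundary ∂_1: C_1 → C_0 is given by ∂[p,q] = [q] − [p]. For instance
  ∂[v_1,v_4] = [v_4] − [v_1].
The 5×6 boundary matrix has rank 4 and Smith normal form diag(1,1,1,1).

The boundary map ∂_2: C_2 → C_1 maps a triangle to the signed sum of its edges. For instance
  ∂[v_0,v_1,v_2] = [v_1,v_2] − [v_0,v_2] + [v_0,v_1].
This gives a 6×1 integer matrix of rank 1; reducing to Smith normal form yields diagonal entries (1).

Reading off H_k = ker ∂_k / im ∂_{k+1}:

  H_0: rank C_0 − rank ∂_1 = 5 − 4 = 1, and the invariant factors of ∂_1 are all 1, so H_0 ≅ Z.
  H_1: rank ker ∂_1 − rank ∂_2 = (6 − 4) − 1 = 1, and the invariant factors of ∂_2 are all 1, so H_1 ≅ Z.
  H_2: rank ker ∂_2 − rank ∂_3 = (1 − 1) − 0 = 0, and there is no ∂_3, so H_2 ≅ 0.

As a check, the Euler characteristic is 5 − 6 + 1 = 0, which agrees with 1 − 1 + 0 = 0.

H_0 ≅ Z,  H_1 ≅ Z,  H_2 = 0.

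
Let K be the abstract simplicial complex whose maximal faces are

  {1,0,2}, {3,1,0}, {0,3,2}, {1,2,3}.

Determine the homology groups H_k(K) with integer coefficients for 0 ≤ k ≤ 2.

Take the total order 0 < 1 < 2 < 3 on the vertex set. Then K (dimension 2) consists of the simplices:

  0-simplices (4): [0], [1], [2], [3]
  1-simplices (6): [0,1], [0,2], [0,3], [1,2], [1,3], [2,3]
  2-simplices (4): [0,1,2], [0,1,3], [0,2,3], [1,2,3]

Hence C_0 ≅ Z^4, C_1 ≅ Z^6, C_2 ≅ Z^4.

Boundary ∂_1: C_1 → C_0 maps an edge to its endpoints' difference, ∂[p,q] = q − p. For instance
  ∂[2,3] = [3] − [2].
This gives a 4×6 integer matrix of rank 3; reducing to Smith normal form yields diagonal entries (1,1,1).

Boundary ∂_2: C_2 → C_1 acts by ∂[p,q,r] = [q,r] − [p,r] + [p,q]. For instance
  ∂[1,2,3] = [2,3] − [1,3] + [1,2],
  ∂[0,2,3] = [2,3] − [0,3] + [0,2].
The 6×4 boundary matrix has rank 3 and Smith normal form diag(1,1,1).

From H_k ≅ ker(∂_k) / im(∂_{k+1}) we obtain:

  H_0: rank C_0 − rank ∂_1 = 4 − 3 = 1, and the invariant factors of ∂_1 are all 1, so H_0 ≅ Z.
  H_1: rank ker ∂_1 − rank ∂_2 = (6 − 3) − 3 = 0, and the invariant factors of ∂_2 are all 1, so H_1 ≅ 0.
  H_2: rank ker ∂_2 − rank ∂_3 = (4 − 3) − 0 = 1, and there is no ∂_3, so H_2 ≅ Z.

As a check, the Euler characteristic is 4 − 6 + 4 = 2, which agrees with 1 − 0 + 1 = 2.

H_0 ≅ Z,  H_1 = 0,  H_2 ≅ Z.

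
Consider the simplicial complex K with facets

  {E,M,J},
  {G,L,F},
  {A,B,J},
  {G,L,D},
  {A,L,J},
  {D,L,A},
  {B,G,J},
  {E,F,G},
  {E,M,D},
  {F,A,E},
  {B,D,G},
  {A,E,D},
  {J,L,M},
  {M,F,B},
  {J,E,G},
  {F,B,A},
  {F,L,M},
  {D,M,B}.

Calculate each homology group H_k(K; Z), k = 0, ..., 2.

H_0 ≅ Z,  H_1 ≅ Z^2,  H_2 ≅ Z.

We work with the vertex ordering A < B < D < E < F < G < J < L < M. The simplices of K, each written with vertices in increasing order, are:

  0-simplices (9): A, B, D, E, F, G, J, L, M
  1-simplices (27): AB, AD, AE, AF, AJ, AL, BD, BF, BG, BJ, BM, DE, DG, DL, DM, EF, EG, EJ, EM, FG, FL, FM, GJ, GL, JL, JM, LM
  2-simplices (18): ABF, ABJ, ADE, ADL, AEF, AJL, BDG, BDM, BFM, BGJ, DEM, DGL, EFG, EGJ, EJM, FGL, FLM, JLM

so the chain groups are C_0 ≅ Z^9, C_1 ≅ Z^27, C_2 ≅ Z^18.

The boundary map ∂_1: C_1 → C_0 is given by ∂[p,q] = [q] − [p]. For instance
  ∂DM = M − D.
As a 9×27 matrix over Z this has rank 8, with invariant factors (1,1,1,1,1,1,1,1).

∂_2: C_2 → C_1 acts by ∂[p,q,r] = [q,r] − [p,r] + [p,q]. For instance
  ∂FGL = GL − FL + FG,
  ∂BDM = DM − BM + BD.
The 27×18 boundary matrix has rank 17 and Smith normal form diag(1,1,1,1,1,1,1,1,1,1,1,1,1,1,1,1,1).

Computing H_k = (kernel of ∂_k) / (image of ∂_{k+1}):

  H_0: rank C_0 − rank ∂_1 = 9 − 8 = 1, and the invariant factors of ∂_1 are all 1, so H_0 ≅ Z.
  H_1: rank ker ∂_1 − rank ∂_2 = (27 − 8) − 17 = 2, and the invariant factors of ∂_2 are all 1, so H_1 ≅ Z^2.
  H_2: rank ker ∂_2 − rank ∂_3 = (18 − 17) − 0 = 1, and there is no ∂_3, so H_2 ≅ Z.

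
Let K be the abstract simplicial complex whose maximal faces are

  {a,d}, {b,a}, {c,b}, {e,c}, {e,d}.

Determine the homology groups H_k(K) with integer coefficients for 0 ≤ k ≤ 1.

Take the total order a < b < c < d < e on the vertex set. Then K (dimension 1) consists of the simplices:

  0-simplices (5): a, b, c, d, e
  1-simplices (5): ab, ad, bc, ce, de

Hence C_0 ≅ Z^5, C_1 ≅ Z^5.

∂_1: C_1 → C_0 is given by ∂[p,q] = [q] − [p]. For instance
  ∂ab = b − a.
This gives a 5×5 integer matrix of rank 4; reducing to Smith normal form yields diagonal entries (1,1,1,1).

Computing H_k = (kernel of ∂_k) / (image of ∂_{k+1}):

  H_0: rank C_0 − rank ∂_1 = 5 − 4 = 1, and the invariant factors of ∂_1 are all 1, so H_0 ≅ Z.
  H_1: rank ker ∂_1 − rank ∂_2 = (5 − 4) − 0 = 1, and there is no ∂_2, so H_1 ≅ Z.

(K is a triangulation of the circle S^1.)

H_0 ≅ Z,  H_1 ≅ Z.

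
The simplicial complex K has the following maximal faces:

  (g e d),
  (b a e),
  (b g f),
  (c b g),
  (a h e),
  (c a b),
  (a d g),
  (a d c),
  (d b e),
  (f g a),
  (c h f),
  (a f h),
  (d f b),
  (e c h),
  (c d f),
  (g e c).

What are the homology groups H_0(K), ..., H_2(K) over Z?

H_0 = Z,  H_1 = Z^2,  H_2 = Z.

We work with the vertex ordering a < b < c < d < e < f < g < h. The simplices of K, each written with vertices in increasing order, are:

  0-simplices (8): a, b, c, d, e, f, g, h
  1-simplices (24): ab, ac, ad, ae, af, ag, ah, bc, bd, be, bf, bg, cd, ce, cf, cg, ch, de, df, dg, eg, eh, fg, fh
  2-simplices (16): abc, abe, acd, adg, aeh, afg, afh, bcg, bde, bdf, bfg, cdf, ceg, ceh, cfh, deg

so the chain groups are C_0 ≅ Z^8, C_1 ≅ Z^24, C_2 ≅ Z^16.

The boundary map ∂_1: C_1 → C_0 is given by ∂[p,q] = [q] − [p]. For instance
  ∂ce = e − c.
The 8×24 boundary matrix has rank 7 and Smith normal form diag(1,1,1,1,1,1,1).

The boundary map ∂_2: C_2 → C_1 sends each 2-simplex [p,q,r] to [q,r] − [p,r] + [p,q]. For instance
  ∂bdf = df − bf + bd,
  ∂afg = fg − ag + af.
This gives a 24×16 integer matrix of rank 15; reducing to Smith normal form yields diagonal entries (1,1,1,1,1,1,1,1,1,1,1,1,1,1,1).

Reading off H_k = ker ∂_k / im ∂_{k+1}:

  H_0: rank C_0 − rank ∂_1 = 8 − 7 = 1, and the invariant factors of ∂_1 are all 1, so H_0 ≅ Z.
  H_1: rank ker ∂_1 − rank ∂_2 = (24 − 7) − 15 = 2, and the invariant factors of ∂_2 are all 1, so H_1 ≅ Z^2.
  H_2: rank ker ∂_2 − rank ∂_3 = (16 − 15) − 0 = 1, and there is no ∂_3, so H_2 ≅ Z.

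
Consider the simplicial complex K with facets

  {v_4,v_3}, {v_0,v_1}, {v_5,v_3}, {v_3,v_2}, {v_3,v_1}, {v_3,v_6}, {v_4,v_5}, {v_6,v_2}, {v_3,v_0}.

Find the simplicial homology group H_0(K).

H_0 ≅ Z.

Take the total order v_0 < v_1 < v_2 < v_3 < v_4 < v_5 < v_6 on the vertex set. Then K (dimension 1) consists of the simplices:

  0-simplices (7): [v_0], [v_1], [v_2], [v_3], [v_4], [v_5], [v_6]
  1-simplices (9): [v_0,v_1], [v_0,v_3], [v_1,v_3], [v_2,v_3], [v_2,v_6], [v_3,v_4], [v_3,v_5], [v_3,v_6], [v_4,v_5]

Hence C_0 ≅ Z^7, C_1 ≅ Z^9.

∂_1: C_1 → C_0 is given by ∂[p,q] = [q] − [p].
This gives a 7×9 integer matrix of rank 6; reducing to Smith normal form yields diagonal entries (1,1,1,1,1,1).

Now H_k = ker ∂_k / im ∂_{k+1}, so:

  H_0: rank C_0 − rank ∂_1 = 7 − 6 = 1, and the invariant factors of ∂_1 are all 1, so H_0 ≅ Z.

(K is a triangulation of a wedge of 3 circles.)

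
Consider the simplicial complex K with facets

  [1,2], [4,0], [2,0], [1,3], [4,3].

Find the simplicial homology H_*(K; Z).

H_0 ≅ Z,  H_1 ≅ Z.

We work with the vertex ordering 0 < 1 < 2 < 3 < 4. The simplices of K, each written with vertices in increasing order, are:

  0-simplices (5): [0], [1], [2], [3], [4]
  1-simplices (5): [0,2], [0,4], [1,2], [1,3], [3,4]

so the chain groups are C_0 ≅ Z^5, C_1 ≅ Z^5.

The boundary map ∂_1: C_1 → C_0 is given by ∂[p,q] = [q] − [p]. For instance
  ∂[1,2] = [2] − [1].
The resulting 5×5 matrix has rank 4, and its Smith normal form has invariant factors (1,1,1,1).

Reading off H_k = ker ∂_k / im ∂_{k+1}:

  H_0: rank C_0 − rank ∂_1 = 5 − 4 = 1, and the invariant factors of ∂_1 are all 1, so H_0 = Z.
  H_1: rank ker ∂_1 − rank ∂_2 = (5 − 4) − 0 = 1, and there is no ∂_2, so H_1 = Z.

As a check, the Euler characteristic is 5 − 5 = 0, which agrees with 1 − 1 = 0.
(K is a triangulation of the circle S^1.)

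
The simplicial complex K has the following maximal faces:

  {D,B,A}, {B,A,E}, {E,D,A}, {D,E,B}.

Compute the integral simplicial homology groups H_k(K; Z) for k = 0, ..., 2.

We work with the vertex ordering A < B < D < E. The simplices of K, each written with vertices in increasing order, are:

  0-simplices (4): A, B, D, E
  1-simplices (6): AB, AD, AE, BD, BE, DE
  2-simplices (4): ABD, ABE, ADE, BDE

giving chain groups C_0 ≅ Z^4, C_1 ≅ Z^6, C_2 ≅ Z^4.

∂_1: C_1 → C_0 is given by ∂[p,q] = [q] − [p].
The resulting 4×6 matrix has rank 3, and its Smith normal form has invariant factors (1,1,1).

Boundary ∂_2: C_2 → C_1 maps a triangle to the signed sum of its edges. For instance
  ∂BDE = DE − BE + BD,
  ∂ADE = DE − AE + AD.
The 6×4 boundary matrix has rank 3 and Smith normal form diag(1,1,1).

From H_k ≅ ker(∂_k) / im(∂_{k+1}) we obtain:

  H_0: rank C_0 − rank ∂_1 = 4 − 3 = 1, and the invariant factors of ∂_1 are all 1, so H_0 ≅ Z.
  H_1: rank ker ∂_1 − rank ∂_2 = (6 − 3) − 3 = 0, and the invariant factors of ∂_2 are all 1, so H_1 ≅ 0.
  H_2: rank ker ∂_2 − rank ∂_3 = (4 − 3) − 0 = 1, and there is no ∂_3, so H_2 ≅ Z.

H_0 = Z,  H_1 = 0,  H_2 = Z.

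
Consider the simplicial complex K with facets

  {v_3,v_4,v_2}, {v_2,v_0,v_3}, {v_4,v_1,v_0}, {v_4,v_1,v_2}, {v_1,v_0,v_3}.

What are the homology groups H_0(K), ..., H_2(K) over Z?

We work with the vertex ordering v_0 < v_1 < v_2 < v_3 < v_4. The simplices of K, each written with vertices in increasing order, are:

  0-simplices (5): [v_0], [v_1], [v_2], [v_3], [v_4]
  1-simplices (10): [v_0,v_1], [v_0,v_2], [v_0,v_3], [v_0,v_4], [v_1,v_2], [v_1,v_3], [v_1,v_4], [v_2,v_3], [v_2,v_4], [v_3,v_4]
  2-simplices (5): [v_0,v_1,v_3], [v_0,v_1,v_4], [v_0,v_2,v_3], [v_1,v_2,v_4], [v_2,v_3,v_4]

so the chain groups are C_0 ≅ Z^5, C_1 ≅ Z^10, C_2 ≅ Z^5.

∂_1: C_1 → C_0 maps an edge to its endpoints' difference, ∂[p,q] = q − p. For instance
  ∂[v_1,v_2] = [v_2] − [v_1].
The resulting 5×10 matrix has rank 4, and its Smith normal form has invariant factors (1,1,1,1).

∂_2: C_2 → C_1 maps a triangle to the signed sum of its edges. For instance
  ∂[v_2,v_3,v_4] = [v_3,v_4] − [v_2,v_4] + [v_2,v_3],
  ∂[v_0,v_2,v_3] = [v_2,v_3] − [v_0,v_3] + [v_0,v_2].
The 10×5 boundary matrix has rank 5 and Smith normal form diag(1,1,1,1,1).

Now H_k = ker ∂_k / im ∂_{k+1}, so:

  H_0: rank C_0 − rank ∂_1 = 5 − 4 = 1, and the invariant factors of ∂_1 are all 1, so H_0 ≅ Z.
  H_1: rank ker ∂_1 − rank ∂_2 = (10 − 4) − 5 = 1, and the invariant factors of ∂_2 are all 1, so H_1 ≅ Z.
  H_2: rank ker ∂_2 − rank ∂_3 = (5 − 5) − 0 = 0, and there is no ∂_3, so H_2 ≅ 0.

H_0 = Z,  H_1 = Z,  H_2 = 0.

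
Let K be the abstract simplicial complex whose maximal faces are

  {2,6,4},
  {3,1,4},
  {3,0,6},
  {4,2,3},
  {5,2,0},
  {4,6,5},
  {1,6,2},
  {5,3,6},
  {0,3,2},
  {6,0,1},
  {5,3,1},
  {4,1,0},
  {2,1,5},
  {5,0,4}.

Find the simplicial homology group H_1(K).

Fix the vertex order 0 < 1 < 2 < 3 < 4 < 5 < 6 and write every simplex with vertices in increasing order. Then dim K = 2 and the simplices of K are:

  0-simplices (7): [0], [1], [2], [3], [4], [5], [6]
  1-simplices (21): [0,1], [0,2], [0,3], [0,4], [0,5], [0,6], [1,2], [1,3], [1,4], [1,5], [1,6], [2,3], [2,4], [2,5], [2,6], [3,4], [3,5], [3,6], [4,5], [4,6], [5,6]
  2-simplices (14): [0,1,4], [0,1,6], [0,2,3], [0,2,5], [0,3,6], [0,4,5], [1,2,5], [1,2,6], [1,3,4], [1,3,5], [2,3,4], [2,4,6], [3,5,6], [4,5,6]

so the chain groups are C_0 ≅ Z^7, C_1 ≅ Z^21, C_2 ≅ Z^14.

∂_1: C_1 → C_0 maps an edge to its endpoints' difference, ∂[p,q] = q − p. For instance
  ∂[3,6] = [6] − [3].
As a 7×21 matrix over Z this has rank 6, with invariant factors (1,1,1,1,1,1).

Boundary ∂_2: C_2 → C_1 sends each 2-simplex [p,q,r] to [q,r] − [p,r] + [p,q]. For instance
  ∂[0,4,5] = [4,5] − [0,5] + [0,4],
  ∂[3,5,6] = [5,6] − [3,6] + [3,5].
As a 21×14 matrix over Z this has rank 13, with invariant factors (1,1,1,1,1,1,1,1,1,1,1,1,1).

Computing H_k = (kernel of ∂_k) / (image of ∂_{k+1}):

  H_1: rank ker ∂_1 − rank ∂_2 = (21 − 6) − 13 = 2, and the invariant factors of ∂_2 are all 1, so H_1 = Z^2.

(K is a triangulation of the torus T^2.)

H_1 ≅ Z^2.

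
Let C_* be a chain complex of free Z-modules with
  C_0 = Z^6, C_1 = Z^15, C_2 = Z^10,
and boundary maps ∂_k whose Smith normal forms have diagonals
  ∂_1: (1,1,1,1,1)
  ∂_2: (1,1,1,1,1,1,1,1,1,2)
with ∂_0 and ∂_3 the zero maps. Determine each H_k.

H_0 = Z,  H_1 = Z_2,  H_2 = 0.

H_0: b_0 = 6 − 0 − 5 = 1; torsion from ∂_1 factors > 1: none. So H_0 = Z.
H_1: b_1 = 15 − 5 − 10 = 0; torsion from ∂_2 factors > 1: [2]. So H_1 = Z_2.
H_2: b_2 = 10 − 10 − 0 = 0; torsion from ∂_3 factors > 1: none. So H_2 = 0.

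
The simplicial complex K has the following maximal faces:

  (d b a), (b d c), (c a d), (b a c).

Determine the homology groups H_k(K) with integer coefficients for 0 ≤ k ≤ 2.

H_0 ≅ Z,  H_1 = 0,  H_2 ≅ Z.

Fix the vertex order a < b < c < d and write every simplex with vertices in increasing order. Then dim K = 2 and the simplices of K are:

  0-simplices (4): a, b, c, d
  1-simplices (6): ab, ac, ad, bc, bd, cd
  2-simplices (4): abc, abd, acd, bcd

giving chain groups C_0 ≅ Z^4, C_1 ≅ Z^6, C_2 ≅ Z^4.

Boundary ∂_1: C_1 → C_0 is given by ∂[p,q] = [q] − [p]. For instance
  ∂ac = c − a.
The 4×6 boundary matrix has rank 3 and Smith normal form diag(1,1,1).

Boundary ∂_2: C_2 → C_1 sends each 2-simplex [p,q,r] to [q,r] − [p,r] + [p,q]. For instance
  ∂abc = bc − ac + ab,
  ∂acd = cd − ad + ac.
As a 6×4 matrix over Z this has rank 3, with invariant factors (1,1,1).

Reading off H_k = ker ∂_k / im ∂_{k+1}:

  H_0: rank C_0 − rank ∂_1 = 4 − 3 = 1, and the invariant factors of ∂_1 are all 1, so H_0 = Z.
  H_1: rank ker ∂_1 − rank ∂_2 = (6 − 3) − 3 = 0, and the invariant factors of ∂_2 are all 1, so H_1 = 0.
  H_2: rank ker ∂_2 − rank ∂_3 = (4 − 3) − 0 = 1, and there is no ∂_3, so H_2 = Z.

As a check, the Euler characteristic is 4 − 6 + 4 = 2, which agrees with 1 − 0 + 1 = 2.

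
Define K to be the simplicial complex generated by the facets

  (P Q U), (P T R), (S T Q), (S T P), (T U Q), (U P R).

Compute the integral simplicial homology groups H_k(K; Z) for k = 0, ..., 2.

We work with the vertex ordering P < Q < R < S < T < U. The simplices of K, each written with vertices in increasing order, are:

  0-simplices (6): P, Q, R, S, T, U
  1-simplices (12): PQ, PR, PS, PT, PU, QS, QT, QU, RT, RU, ST, TU
  2-simplices (6): PQU, PRT, PRU, PST, QST, QTU

giving chain groups C_0 ≅ Z^6, C_1 ≅ Z^12, C_2 ≅ Z^6.

∂_1: C_1 → C_0 is given by ∂[p,q] = [q] − [p]. For instance
  ∂PR = R − P.
As a 6×12 matrix over Z this has rank 5, with invariant factors (1,1,1,1,1).

Boundary ∂_2: C_2 → C_1 acts by ∂[p,q,r] = [q,r] − [p,r] + [p,q]. For instance
  ∂PQU = QU − PU + PQ,
  ∂PRT = RT − PT + PR.
This gives a 12×6 integer matrix of rank 6; reducing to Smith normal form yields diagonal entries (1,1,1,1,1,1).

Now H_k = ker ∂_k / im ∂_{k+1}, so:

  H_0: rank C_0 − rank ∂_1 = 6 − 5 = 1, and the invariant factors of ∂_1 are all 1, so H_0 ≅ Z.
  H_1: rank ker ∂_1 − rank ∂_2 = (12 − 5) − 6 = 1, and the invariant factors of ∂_2 are all 1, so H_1 ≅ Z.
  H_2: rank ker ∂_2 − rank ∂_3 = (6 − 6) − 0 = 0, and there is no ∂_3, so H_2 ≅ 0.

(K is a triangulation of the cylinder S^1 x I.)

H_0 ≅ Z,  H_1 ≅ Z,  H_2 = 0.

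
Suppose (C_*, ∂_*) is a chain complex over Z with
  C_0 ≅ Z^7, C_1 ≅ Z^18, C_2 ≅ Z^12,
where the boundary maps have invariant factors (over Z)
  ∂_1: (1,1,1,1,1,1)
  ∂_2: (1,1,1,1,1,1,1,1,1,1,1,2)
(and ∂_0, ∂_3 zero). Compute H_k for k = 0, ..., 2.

H_0 ≅ Z,  H_1 ≅ Z/2,  H_2 = 0.

H_0: b_0 = 7 − 0 − 6 = 1; torsion from ∂_1 factors > 1: none. So H_0 ≅ Z.
H_1: b_1 = 18 − 6 − 12 = 0; torsion from ∂_2 factors > 1: [2]. So H_1 ≅ Z/2.
H_2: b_2 = 12 − 12 − 0 = 0; torsion from ∂_3 factors > 1: none. So H_2 ≅ 0.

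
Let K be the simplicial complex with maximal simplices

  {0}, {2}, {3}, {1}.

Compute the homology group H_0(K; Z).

Order the vertices as 0 < 1 < 2 < 3. Listing each simplex with vertices in this order, K has dimension 0 with simplices:

  0-simplices (4): [0], [1], [2], [3]

Hence C_0 ≅ Z^4.

Computing H_k = (kernel of ∂_k) / (image of ∂_{k+1}):

  H_0: rank C_0 − rank ∂_1 = 4 − 0 = 4, and there is no ∂_1, so H_0 ≅ Z^4.

H_0 = Z^4.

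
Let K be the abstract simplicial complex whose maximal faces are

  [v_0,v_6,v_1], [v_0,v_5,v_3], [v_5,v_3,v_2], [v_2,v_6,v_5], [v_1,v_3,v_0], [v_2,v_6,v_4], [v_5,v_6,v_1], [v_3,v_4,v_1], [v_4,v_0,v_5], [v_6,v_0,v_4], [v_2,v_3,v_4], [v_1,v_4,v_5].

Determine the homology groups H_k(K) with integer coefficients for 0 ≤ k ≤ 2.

Fix the vertex order v_0 < v_1 < v_2 < v_3 < v_4 < v_5 < v_6 and write every simplex with vertices in increasing order. Then dim K = 2 and the simplices of K are:

  0-simplices (7): [v_0], [v_1], [v_2], [v_3], [v_4], [v_5], [v_6]
  1-simplices (18): (18 of them)
  2-simplices (12): (12 of them)

Hence C_0 ≅ Z^7, C_1 ≅ Z^18, C_2 ≅ Z^12.

The boundary map ∂_1: C_1 → C_0 is given by ∂[p,q] = [q] − [p].
As a 7×18 matrix over Z this has rank 6, with invariant factors (1,1,1,1,1,1).

The boundary map ∂_2: C_2 → C_1 acts by ∂[p,q,r] = [q,r] − [p,r] + [p,q]. For instance
  ∂[v_0,v_4,v_5] = [v_4,v_5] − [v_0,v_5] + [v_0,v_4],
  ∂[v_2,v_5,v_6] = [v_5,v_6] − [v_2,v_6] + [v_2,v_5].
As a 18×12 matrix over Z this has rank 12, with invariant factors (1,1,1,1,1,1,1,1,1,1,1,2).

From H_k ≅ ker(∂_k) / im(∂_{k+1}) we obtain:

  H_0: rank C_0 − rank ∂_1 = 7 − 6 = 1, and the invariant factors of ∂_1 are all 1, so H_0 ≅ Z.
  H_1: rank ker ∂_1 − rank ∂_2 = (18 − 6) − 12 = 0, and ∂_2 has invariant factor 2 > 1, so H_1 ≅ Z/2.
  H_2: rank ker ∂_2 − rank ∂_3 = (12 − 12) − 0 = 0, and there is no ∂_3, so H_2 ≅ 0.

As a check, the Euler characteristic is 7 − 18 + 12 = 1, which agrees with 1 − 0 + 0 = 1.

H_0 = Z,  H_1 = Z/2,  H_2 = 0.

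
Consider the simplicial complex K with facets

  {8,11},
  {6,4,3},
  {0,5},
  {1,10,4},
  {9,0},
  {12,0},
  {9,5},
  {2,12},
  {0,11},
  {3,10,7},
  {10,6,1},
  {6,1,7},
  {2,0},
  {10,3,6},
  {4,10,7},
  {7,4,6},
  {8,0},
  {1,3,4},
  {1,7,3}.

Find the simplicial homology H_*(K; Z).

We work with the vertex ordering 0 < 1 < 2 < 3 < 4 < 5 < 6 < 7 < 8 < 9 < 10 < 11 < 12. The simplices of K, each written with vertices in increasing order, are:

  0-simplices (13): [0], [1], [2], [3], [4], [5], [6], [7], [8], [9], [10], [11], [12]
  1-simplices (24): (24 of them)
  2-simplices (10): [1,3,4], [1,3,7], [1,4,10], [1,6,7], [1,6,10], [3,4,6], [3,6,10], [3,7,10], [4,6,7], [4,7,10]

Hence C_0 ≅ Z^13, C_1 ≅ Z^24, C_2 ≅ Z^10.

∂_1: C_1 → C_0 maps an edge to its endpoints' difference, ∂[p,q] = q − p.
The 13×24 boundary matrix has rank 11 and Smith normal form diag(1,1,1,1,1,1,1,1,1,1,1).

The boundary map ∂_2: C_2 → C_1 acts by ∂[p,q,r] = [q,r] − [p,r] + [p,q]. For instance
  ∂[1,3,4] = [3,4] − [1,4] + [1,3],
  ∂[3,4,6] = [4,6] − [3,6] + [3,4].
As a 24×10 matrix over Z this has rank 10, with invariant factors (1,1,1,1,1,1,1,1,1,2).

Reading off H_k = ker ∂_k / im ∂_{k+1}:

  H_0: rank C_0 − rank ∂_1 = 13 − 11 = 2, and the invariant factors of ∂_1 are all 1, so H_0 = Z^2.
  H_1: rank ker ∂_1 − rank ∂_2 = (24 − 11) − 10 = 3, and ∂_2 has invariant factor 2 > 1, so H_1 = Z^3 ⊕ Z/2.
  H_2: rank ker ∂_2 − rank ∂_3 = (10 − 10) − 0 = 0, and there is no ∂_3, so H_2 = 0.

(K is a triangulation of the disjoint union of a wedge of 3 circles and the real projective plane RP^2.)

H_0 ≅ Z^2,  H_1 ≅ Z^3 ⊕ Z/2,  H_2 = 0.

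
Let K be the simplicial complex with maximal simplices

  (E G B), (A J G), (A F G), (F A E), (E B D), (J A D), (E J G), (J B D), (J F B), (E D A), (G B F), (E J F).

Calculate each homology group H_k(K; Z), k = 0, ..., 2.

Order the vertices as A < B < D < E < F < G < J. Listing each simplex with vertices in this order, K has dimension 2 with simplices:

  0-simplices (7): A, B, D, E, F, G, J
  1-simplices (18): AD, AE, AF, AG, AJ, BD, BE, BF, BG, BJ, DE, DJ, EF, EG, EJ, FG, FJ, GJ
  2-simplices (12): ADE, ADJ, AEF, AFG, AGJ, BDE, BDJ, BEG, BFG, BFJ, EFJ, EGJ

Hence C_0 ≅ Z^7, C_1 ≅ Z^18, C_2 ≅ Z^12.

Boundary ∂_1: C_1 → C_0 is given by ∂[p,q] = [q] − [p].
This gives a 7×18 integer matrix of rank 6; reducing to Smith normal form yields diagonal entries (1,1,1,1,1,1).

∂_2: C_2 → C_1 maps a triangle to the signed sum of its edges. For instance
  ∂AGJ = GJ − AJ + AG,
  ∂BFG = FG − BG + BF.
This gives a 18×12 integer matrix of rank 12; reducing to Smith normal form yields diagonal entries (1,1,1,1,1,1,1,1,1,1,1,2).

Reading off H_k = ker ∂_k / im ∂_{k+1}:

  H_0: rank C_0 − rank ∂_1 = 7 − 6 = 1, and the invariant factors of ∂_1 are all 1, so H_0 = Z.
  H_1: rank ker ∂_1 − rank ∂_2 = (18 − 6) − 12 = 0, and ∂_2 has invariant factor 2 > 1, so H_1 = Z/2Z.
  H_2: rank ker ∂_2 − rank ∂_3 = (12 − 12) − 0 = 0, and there is no ∂_3, so H_2 = 0.

H_0 ≅ Z,  H_1 ≅ Z/2Z,  H_2 = 0.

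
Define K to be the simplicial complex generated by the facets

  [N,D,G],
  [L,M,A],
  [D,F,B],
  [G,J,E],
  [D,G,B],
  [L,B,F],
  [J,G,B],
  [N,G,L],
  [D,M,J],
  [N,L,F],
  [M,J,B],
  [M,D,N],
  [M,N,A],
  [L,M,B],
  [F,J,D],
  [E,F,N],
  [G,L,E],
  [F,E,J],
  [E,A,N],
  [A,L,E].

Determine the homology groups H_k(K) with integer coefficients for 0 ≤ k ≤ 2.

Take the total order A < B < D < E < F < G < J < L < M < N on the vertex set. Then K (dimension 2) consists of the simplices:

  0-simplices (10): A, B, D, E, F, G, J, L, M, N
  1-simplices (30): AE, AL, AM, AN, BD, BF, BG, BJ, BL, BM, DF, DG, DJ, DM, DN, EF, EG, EJ, EL, EN, FJ, FL, FN, GJ, GL, GN, JM, LM, LN, MN
  2-simplices (20): AEL, AEN, ALM, AMN, BDF, BDG, BFL, BGJ, BJM, BLM, DFJ, DGN, DJM, DMN, EFJ, EFN, EGJ, EGL, FLN, GLN

Hence C_0 ≅ Z^10, C_1 ≅ Z^30, C_2 ≅ Z^20.

Boundary ∂_1: C_1 → C_0 is given by ∂[p,q] = [q] − [p].
This gives a 10×30 integer matrix of rank 9; reducing to Smith normal form yields diagonal entries (1,1,1,1,1,1,1,1,1).

∂_2: C_2 → C_1 maps a triangle to the signed sum of its edges. For instance
  ∂DJM = JM − DM + DJ,
  ∂EFN = FN − EN + EF.
The 30×20 boundary matrix has rank 20 and Smith normal form diag(1,1,1,1,1,1,1,1,1,1,1,1,1,1,1,1,1,1,1,2).

Now H_k = ker ∂_k / im ∂_{k+1}, so:

  H_0: rank C_0 − rank ∂_1 = 10 − 9 = 1, and the invariant factors of ∂_1 are all 1, so H_0 ≅ Z.
  H_1: rank ker ∂_1 − rank ∂_2 = (30 − 9) − 20 = 1, and ∂_2 has invariant factor 2 > 1, so H_1 ≅ Z ⊕ Z/2.
  H_2: rank ker ∂_2 − rank ∂_3 = (20 − 20) − 0 = 0, and there is no ∂_3, so H_2 ≅ 0.

H_0 ≅ Z,  H_1 ≅ Z ⊕ Z/2,  H_2 = 0.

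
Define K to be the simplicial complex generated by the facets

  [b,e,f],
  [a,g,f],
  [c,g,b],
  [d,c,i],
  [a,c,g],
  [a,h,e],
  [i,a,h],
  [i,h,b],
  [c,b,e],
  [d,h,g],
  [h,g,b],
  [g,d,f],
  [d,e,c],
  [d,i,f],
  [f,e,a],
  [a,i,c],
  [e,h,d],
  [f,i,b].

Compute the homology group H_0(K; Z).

Take the total order a < b < c < d < e < f < g < h < i on the vertex set. Then K (dimension 2) consists of the simplices:

  0-simplices (9): a, b, c, d, e, f, g, h, i
  1-simplices (27): ac, ae, af, ag, ah, ai, bc, be, bf, bg, bh, bi, cd, ce, cg, ci, de, df, dg, dh, di, ef, eh, fg, fi, gh, hi
  2-simplices (18): acg, aci, aef, aeh, afg, ahi, bce, bcg, bef, bfi, bgh, bhi, cde, cdi, deh, dfg, dfi, dgh

Hence C_0 ≅ Z^9, C_1 ≅ Z^27, C_2 ≅ Z^18.

∂_1: C_1 → C_0 sends each edge [p,q] (with p < q) to q − p.
As a 9×27 matrix over Z this has rank 8, with invariant factors (1,1,1,1,1,1,1,1).

∂_2: C_2 → C_1 maps a triangle to the signed sum of its edges. For instance
  ∂bhi = hi − bi + bh,
  ∂aci = ci − ai + ac.
The resulting 27×18 matrix has rank 17, and its Smith normal form has invariant factors (1,1,1,1,1,1,1,1,1,1,1,1,1,1,1,1,1).

Reading off H_k = ker ∂_k / im ∂_{k+1}:

  H_0: rank C_0 − rank ∂_1 = 9 − 8 = 1, and the invariant factors of ∂_1 are all 1, so H_0 = Z.

(K is a triangulation of the torus T^2.)

H_0 ≅ Z.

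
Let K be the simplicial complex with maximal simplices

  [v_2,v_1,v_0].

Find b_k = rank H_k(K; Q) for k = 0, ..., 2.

Fix the vertex order v_0 < v_1 < v_2 and write every simplex with vertices in increasing order. Then dim K = 2 and the simplices of K are:

  0-simplices (3): [v_0], [v_1], [v_2]
  1-simplices (3): [v_0,v_1], [v_0,v_2], [v_1,v_2]
  2-simplices (1): [v_0,v_1,v_2]

Hence C_0 ≅ Z^3, C_1 ≅ Z^3, C_2 ≅ Z^1.

Boundary ∂_1: C_1 → C_0 sends each edge [p,q] (with p < q) to q − p. For instance
  ∂[v_1,v_2] = [v_2] − [v_1].
This gives a 3×3 integer matrix of rank 2; reducing to Smith normal form yields diagonal entries (1,1).

Boundary ∂_2: C_2 → C_1 sends each 2-simplex [p,q,r] to [q,r] − [p,r] + [p,q]. For instance
  ∂[v_0,v_1,v_2] = [v_1,v_2] − [v_0,v_2] + [v_0,v_1].
The resulting 3×1 matrix has rank 1, and its Smith normal form has invariant factors (1).

Reading off H_k = ker ∂_k / im ∂_{k+1}:

  H_0: rank C_0 − rank ∂_1 = 3 − 2 = 1, and the invariant factors of ∂_1 are all 1, so H_0 ≅ Z.
  H_1: rank ker ∂_1 − rank ∂_2 = (3 − 2) − 1 = 0, and the invariant factors of ∂_2 are all 1, so H_1 ≅ 0.
  H_2: rank ker ∂_2 − rank ∂_3 = (1 − 1) − 0 = 0, and there is no ∂_3, so H_2 ≅ 0.

As a check, the Euler characteristic is 3 − 3 + 1 = 1, which agrees with 1 − 0 + 0 = 1.

Hence the Betti numbers are b_0 = 1, b_1 = 0, b_2 = 0.

b_0 = 1, b_1 = 0, b_2 = 0.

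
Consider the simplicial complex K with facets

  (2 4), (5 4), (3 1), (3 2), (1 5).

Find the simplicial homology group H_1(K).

Order the vertices as 1 < 2 < 3 < 4 < 5. Listing each simplex with vertices in this order, K has dimension 1 with simplices:

  0-simplices (5): [1], [2], [3], [4], [5]
  1-simplices (5): [1,3], [1,5], [2,3], [2,4], [4,5]

so the chain groups are C_0 ≅ Z^5, C_1 ≅ Z^5.

∂_1: C_1 → C_0 maps an edge to its endpoints' difference, ∂[p,q] = q − p.
This gives a 5×5 integer matrix of rank 4; reducing to Smith normal form yields diagonal entries (1,1,1,1).

From H_k ≅ ker(∂_k) / im(∂_{k+1}) we obtain:

  H_1: rank ker ∂_1 − rank ∂_2 = (5 − 4) − 0 = 1, and there is no ∂_2, so H_1 ≅ Z.

H_1 = Z.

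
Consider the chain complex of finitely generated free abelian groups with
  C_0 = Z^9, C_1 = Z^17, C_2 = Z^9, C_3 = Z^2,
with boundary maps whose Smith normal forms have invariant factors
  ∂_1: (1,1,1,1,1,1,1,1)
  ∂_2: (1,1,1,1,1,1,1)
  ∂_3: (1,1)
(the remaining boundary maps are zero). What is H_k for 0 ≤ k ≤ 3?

H_0: b_0 = 9 − 0 − 8 = 1; torsion from ∂_1 factors > 1: none. So H_0 ≅ Z.
H_1: b_1 = 17 − 8 − 7 = 2; torsion from ∂_2 factors > 1: none. So H_1 ≅ Z^2.
H_2: b_2 = 9 − 7 − 2 = 0; torsion from ∂_3 factors > 1: none. So H_2 ≅ 0.
H_3: b_3 = 2 − 2 − 0 = 0; torsion from ∂_4 factors > 1: none. So H_3 ≅ 0.

H_0 ≅ Z,  H_1 ≅ Z^2,  H_2 = 0,  H_3 = 0.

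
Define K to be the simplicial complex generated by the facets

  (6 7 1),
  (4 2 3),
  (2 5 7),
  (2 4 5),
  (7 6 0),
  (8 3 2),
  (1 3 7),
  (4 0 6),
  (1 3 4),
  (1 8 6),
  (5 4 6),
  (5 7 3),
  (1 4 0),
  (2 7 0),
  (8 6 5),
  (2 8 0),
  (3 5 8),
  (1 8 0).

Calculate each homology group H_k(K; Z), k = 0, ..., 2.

H_0 ≅ Z,  H_1 ≅ Z ⊕ Z/2,  H_2 = 0.

Fix the vertex order 0 < 1 < 2 < 3 < 4 < 5 < 6 < 7 < 8 and write every simplex with vertices in increasing order. Then dim K = 2 and the simplices of K are:

  0-simplices (9): [0], [1], [2], [3], [4], [5], [6], [7], [8]
  1-simplices (27): (27 of them)
  2-simplices (18): [0,1,4], [0,1,8], [0,2,7], [0,2,8], [0,4,6], [0,6,7], [1,3,4], [1,3,7], [1,6,7], [1,6,8], [2,3,4], [2,3,8], [2,4,5], [2,5,7], [3,5,7], [3,5,8], [4,5,6], [5,6,8]

so the chain groups are C_0 ≅ Z^9, C_1 ≅ Z^27, C_2 ≅ Z^18.

∂_1: C_1 → C_0 sends each edge [p,q] (with p < q) to q − p. For instance
  ∂[0,2] = [2] − [0].
The resulting 9×27 matrix has rank 8, and its Smith normal form has invariant factors (1,1,1,1,1,1,1,1).

The boundary map ∂_2: C_2 → C_1 acts by ∂[p,q,r] = [q,r] − [p,r] + [p,q]. For instance
  ∂[1,6,8] = [6,8] − [1,8] + [1,6],
  ∂[0,6,7] = [6,7] − [0,7] + [0,6].
As a 27×18 matrix over Z this has rank 18, with invariant factors (1,1,1,1,1,1,1,1,1,1,1,1,1,1,1,1,1,2).

Now H_k = ker ∂_k / im ∂_{k+1}, so:

  H_0: rank C_0 − rank ∂_1 = 9 − 8 = 1, and the invariant factors of ∂_1 are all 1, so H_0 ≅ Z.
  H_1: rank ker ∂_1 − rank ∂_2 = (27 − 8) − 18 = 1, and ∂_2 has invariant factor 2 > 1, so H_1 ≅ Z ⊕ Z/2.
  H_2: rank ker ∂_2 − rank ∂_3 = (18 − 18) − 0 = 0, and there is no ∂_3, so H_2 ≅ 0.

As a check, the Euler characteristic is 9 − 27 + 18 = 0, which agrees with 1 − 1 + 0 = 0.
(K is a triangulation of the Klein bottle.)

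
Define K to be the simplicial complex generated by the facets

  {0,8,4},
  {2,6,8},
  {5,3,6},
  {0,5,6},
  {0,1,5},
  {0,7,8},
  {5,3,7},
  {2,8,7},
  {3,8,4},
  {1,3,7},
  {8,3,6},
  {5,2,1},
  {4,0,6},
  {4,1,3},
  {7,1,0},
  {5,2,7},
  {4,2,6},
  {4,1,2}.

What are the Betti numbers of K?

K has 9 vertices, 27 edges, 18 triangles.
rank ∂_0 = 0, rank ∂_1 = 8 ⇒ b_0 = 9 − 0 − 8 = 1; all invariant factors of ∂_1 are 1 so no torsion. So H_0 ≅ Z.
rank ∂_1 = 8, rank ∂_2 = 18 ⇒ b_1 = 27 − 8 − 18 = 1; ∂_2 has invariant factor(s) [2] giving torsion. So H_1 ≅ Z ⊕ Z_2.
rank ∂_2 = 18, rank ∂_3 = 0 ⇒ b_2 = 18 − 18 − 0 = 0. So H_2 ≅ 0.

b_0 = 1, b_1 = 1, b_2 = 0.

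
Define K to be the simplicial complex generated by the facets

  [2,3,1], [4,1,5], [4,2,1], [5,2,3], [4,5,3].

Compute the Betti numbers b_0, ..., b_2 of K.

We work with the vertex ordering 1 < 2 < 3 < 4 < 5. The simplices of K, each written with vertices in increasing order, are:

  0-simplices (5): [1], [2], [3], [4], [5]
  1-simplices (10): [1,2], [1,3], [1,4], [1,5], [2,3], [2,4], [2,5], [3,4], [3,5], [4,5]
  2-simplices (5): [1,2,3], [1,2,4], [1,4,5], [2,3,5], [3,4,5]

so the chain groups are C_0 ≅ Z^5, C_1 ≅ Z^10, C_2 ≅ Z^5.

∂_1: C_1 → C_0 is given by ∂[p,q] = [q] − [p]. For instance
  ∂[1,3] = [3] − [1].
The resulting 5×10 matrix has rank 4, and its Smith normal form has invariant factors (1,1,1,1).

Boundary ∂_2: C_2 → C_1 acts by ∂[p,q,r] = [q,r] − [p,r] + [p,q]. For instance
  ∂[3,4,5] = [4,5] − [3,5] + [3,4],
  ∂[1,2,3] = [2,3] − [1,3] + [1,2].
This gives a 10×5 integer matrix of rank 5; reducing to Smith normal form yields diagonal entries (1,1,1,1,1).

Reading off H_k = ker ∂_k / im ∂_{k+1}:

  H_0: rank C_0 − rank ∂_1 = 5 − 4 = 1, and the invariant factors of ∂_1 are all 1, so H_0 ≅ Z.
  H_1: rank ker ∂_1 − rank ∂_2 = (10 − 4) − 5 = 1, and the invariant factors of ∂_2 are all 1, so H_1 ≅ Z.
  H_2: rank ker ∂_2 − rank ∂_3 = (5 − 5) − 0 = 0, and there is no ∂_3, so H_2 ≅ 0.

(K is a triangulation of the Möbius band.)

Hence the Betti numbers are b_0 = 1, b_1 = 1, b_2 = 0.

b_0 = 1, b_1 = 1, b_2 = 0.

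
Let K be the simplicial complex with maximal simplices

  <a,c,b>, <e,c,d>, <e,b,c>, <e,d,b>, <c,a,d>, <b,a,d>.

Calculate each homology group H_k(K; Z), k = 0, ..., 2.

Take the total order a < b < c < d < e on the vertex set. Then K (dimension 2) consists of the simplices:

  0-simplices (5): a, b, c, d, e
  1-simplices (9): ab, ac, ad, bc, bd, be, cd, ce, de
  2-simplices (6): abc, abd, acd, bce, bde, cde

Hence C_0 ≅ Z^5, C_1 ≅ Z^9, C_2 ≅ Z^6.

Boundary ∂_1: C_1 → C_0 sends each edge [p,q] (with p < q) to q − p. For instance
  ∂ac = c − a.
As a 5×9 matrix over Z this has rank 4, with invariant factors (1,1,1,1).

The boundary map ∂_2: C_2 → C_1 acts by ∂[p,q,r] = [q,r] − [p,r] + [p,q]. For instance
  ∂abc = bc − ac + ab,
  ∂abd = bd − ad + ab.
The resulting 9×6 matrix has rank 5, and its Smith normal form has invariant factors (1,1,1,1,1).

Reading off H_k = ker ∂_k / im ∂_{k+1}:

  H_0: rank C_0 − rank ∂_1 = 5 − 4 = 1, and the invariant factors of ∂_1 are all 1, so H_0 = Z.
  H_1: rank ker ∂_1 − rank ∂_2 = (9 − 4) − 5 = 0, and the invariant factors of ∂_2 are all 1, so H_1 = 0.
  H_2: rank ker ∂_2 − rank ∂_3 = (6 − 5) − 0 = 1, and there is no ∂_3, so H_2 = Z.

H_0 = Z,  H_1 = 0,  H_2 = Z.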